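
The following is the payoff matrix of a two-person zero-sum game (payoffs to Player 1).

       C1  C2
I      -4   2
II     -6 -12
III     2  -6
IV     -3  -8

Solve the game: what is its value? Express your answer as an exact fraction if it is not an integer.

Row minima: I → -4, II → -12, III → -6, IV → -8; maximin = -4.
Column maxima: C1 → 2, C2 → 2; minimax = 2.
-4 ≠ 2, so there is no saddle point; optimal play is mixed.
II is strictly dominated by I, so Player 1 never plays it.
IV is strictly dominated by III, so Player 1 never plays it.
On the remaining 2×2 (I, III vs C1, C2):
Let Player 1 play I with probability p. Expected payoff against C1: (-4)p + 2(1−p) = −6p + 2; against C2: 2p + (-6)(1−p) = 8p − 6.
Setting these equal: −6p + 2 = 8p − 6 ⇒ −14p = -8 ⇒ p = 4/7, and the value is (-6)·(4/7) + 2 = -10/7.
For Player 2: with q = P(C1), equating I's and III's payoffs gives −6q + 2 = 8q − 6 ⇒ q = 4/7.

-10/7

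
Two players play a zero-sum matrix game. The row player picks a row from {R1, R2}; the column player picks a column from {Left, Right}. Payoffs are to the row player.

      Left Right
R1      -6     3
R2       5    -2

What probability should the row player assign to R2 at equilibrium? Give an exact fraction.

9/16

Row minima: R1 → -6, R2 → -2; maximin = -2.
Column maxima: Left → 5, Right → 3; minimax = 3.
-2 ≠ 3, so there is no saddle point; optimal play is mixed.
Let the row player play R1 with probability p. Expected payoff against Left: (-6)p + 5(1−p) = −11p + 5; against Right: 3p + (-2)(1−p) = 5p − 2.
Setting these equal: −11p + 5 = 5p − 2 ⇒ −16p = -7 ⇒ p = 7/16, and the value is (-11)·(7/16) + 5 = 3/16.
For the column player: with q = P(Left), equating R1's and R2's payoffs gives −9q + 3 = 7q − 2 ⇒ q = 5/16.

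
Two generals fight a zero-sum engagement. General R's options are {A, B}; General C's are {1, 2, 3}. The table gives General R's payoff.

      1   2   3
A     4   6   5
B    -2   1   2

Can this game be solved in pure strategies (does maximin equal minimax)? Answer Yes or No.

Yes

Row minima: A → 4, B → -2; maximin = 4.
Column maxima: 1 → 4, 2 → 6, 3 → 5; minimax = 4.
maximin = minimax = 4, so a saddle point exists.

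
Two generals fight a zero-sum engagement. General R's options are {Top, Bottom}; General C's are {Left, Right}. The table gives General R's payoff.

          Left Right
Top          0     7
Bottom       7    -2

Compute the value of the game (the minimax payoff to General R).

Row minima: Top → 0, Bottom → -2; maximin = 0.
Column maxima: Left → 7, Right → 7; minimax = 7.
0 ≠ 7, so there is no saddle point; optimal play is mixed.
Let General R play Top with probability p. Expected payoff against Left: 0p + 7(1−p) = −7p + 7; against Right: 7p + (-2)(1−p) = 9p − 2.
Setting these equal: −7p + 7 = 9p − 2 ⇒ −16p = -9 ⇒ p = 9/16, and the value is (-7)·(9/16) + 7 = 49/16.
For General C: with q = P(Left), equating Top's and Bottom's payoffs gives −7q + 7 = 9q − 2 ⇒ q = 9/16.

49/16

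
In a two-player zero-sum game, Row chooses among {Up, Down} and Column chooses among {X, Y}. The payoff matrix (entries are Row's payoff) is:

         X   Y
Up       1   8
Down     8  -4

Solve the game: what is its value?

68/19

Row minima: Up → 1, Down → -4; maximin = 1.
Column maxima: X → 8, Y → 8; minimax = 8.
1 ≠ 8, so there is no saddle point; optimal play is mixed.
Let Row play Up with probability p. Expected payoff against X: 1p + 8(1−p) = −7p + 8; against Y: 8p + (-4)(1−p) = 12p − 4.
Setting these equal: −7p + 8 = 12p − 4 ⇒ −19p = -12 ⇒ p = 12/19, and the value is (-7)·(12/19) + 8 = 68/19.
For Column: with q = P(X), equating Up's and Down's payoffs gives −7q + 8 = 12q − 4 ⇒ q = 12/19.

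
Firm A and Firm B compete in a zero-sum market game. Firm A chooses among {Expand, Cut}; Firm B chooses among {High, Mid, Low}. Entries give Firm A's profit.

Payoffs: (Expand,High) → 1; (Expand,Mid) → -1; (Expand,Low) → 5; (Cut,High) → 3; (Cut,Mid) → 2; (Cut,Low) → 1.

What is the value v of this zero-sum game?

11/7

Row minima: Expand → -1, Cut → 1; maximin = 1.
Column maxima: High → 3, Mid → 2, Low → 5; minimax = 2.
1 ≠ 2, so there is no saddle point; optimal play is mixed.
High is strictly dominated by Mid (it gives Firm A strictly more in every row), so Firm B never plays it.
On the remaining 2×2 (Expand, Cut vs Mid, Low):
Let Firm A play Expand with probability p. Expected payoff against Mid: (-1)p + 2(1−p) = −3p + 2; against Low: 5p + 1(1−p) = 4p + 1.
Setting these equal: −3p + 2 = 4p + 1 ⇒ −7p = -1 ⇒ p = 1/7, and the value is (-3)·(1/7) + 2 = 11/7.
For Firm B: with q = P(Mid), equating Expand's and Cut's payoffs gives −6q + 5 = q + 1 ⇒ q = 4/7.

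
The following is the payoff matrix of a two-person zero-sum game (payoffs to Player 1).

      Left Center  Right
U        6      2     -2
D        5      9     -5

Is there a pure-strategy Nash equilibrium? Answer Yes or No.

Row minima: U → -2, D → -5; maximin = -2.
Column maxima: Left → 6, Center → 9, Right → -2; minimax = -2.
maximin = minimax = -2, so a saddle point exists.

Yes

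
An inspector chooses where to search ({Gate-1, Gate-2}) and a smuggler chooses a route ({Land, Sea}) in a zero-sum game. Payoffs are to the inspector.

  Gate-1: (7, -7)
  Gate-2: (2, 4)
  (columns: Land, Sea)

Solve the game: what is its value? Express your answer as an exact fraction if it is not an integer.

21/8

Row minima: Gate-1 → -7, Gate-2 → 2; maximin = 2.
Column maxima: Land → 7, Sea → 4; minimax = 4.
2 ≠ 4, so there is no saddle point; optimal play is mixed.
Let the inspector play Gate-1 with probability p. Expected payoff against Land: 7p + 2(1−p) = 5p + 2; against Sea: (-7)p + 4(1−p) = −11p + 4.
Setting these equal: 5p + 2 = −11p + 4 ⇒ 16p = 2 ⇒ p = 1/8, and the value is (5)·(1/8) + 2 = 21/8.
For the smuggler: with q = P(Land), equating Gate-1's and Gate-2's payoffs gives 14q − 7 = −2q + 4 ⇒ q = 11/16.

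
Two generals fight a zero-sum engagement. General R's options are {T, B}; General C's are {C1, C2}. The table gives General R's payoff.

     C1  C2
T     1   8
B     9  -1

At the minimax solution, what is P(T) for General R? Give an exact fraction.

10/17

Row minima: T → 1, B → -1; maximin = 1.
Column maxima: C1 → 9, C2 → 8; minimax = 8.
1 ≠ 8, so there is no saddle point; optimal play is mixed.
Let General R play T with probability p. Expected payoff against C1: 1p + 9(1−p) = −8p + 9; against C2: 8p + (-1)(1−p) = 9p − 1.
Setting these equal: −8p + 9 = 9p − 1 ⇒ −17p = -10 ⇒ p = 10/17, and the value is (-8)·(10/17) + 9 = 73/17.
For General C: with q = P(C1), equating T's and B's payoffs gives −7q + 8 = 10q − 1 ⇒ q = 9/17.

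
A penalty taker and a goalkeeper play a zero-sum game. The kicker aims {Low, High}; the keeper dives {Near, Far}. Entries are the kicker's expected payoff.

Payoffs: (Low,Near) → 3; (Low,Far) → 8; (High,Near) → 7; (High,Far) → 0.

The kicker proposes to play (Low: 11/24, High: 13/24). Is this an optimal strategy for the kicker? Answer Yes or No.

No

Against Near this mix gives (11/24)·3 + (13/24)·7 = 31/6.
Against Far this mix gives (11/24)·8 + (13/24)·0 = 11/3.
The keeper will play Far, holding the kicker to 11/3. Shifting weight toward the row that does better against Far would raise this floor (the equalizing mix achieves 14/3 against both Far and Near), so the proposed strategy is not optimal.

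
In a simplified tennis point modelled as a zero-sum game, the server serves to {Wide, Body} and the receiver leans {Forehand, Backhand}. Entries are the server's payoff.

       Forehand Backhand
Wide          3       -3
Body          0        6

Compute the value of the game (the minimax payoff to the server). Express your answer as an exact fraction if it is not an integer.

Row minima: Wide → -3, Body → 0; maximin = 0.
Column maxima: Forehand → 3, Backhand → 6; minimax = 3.
0 ≠ 3, so there is no saddle point; optimal play is mixed.
Let the server play Wide with probability p. Expected payoff against Forehand: 3p + 0(1−p) = 3p; against Backhand: (-3)p + 6(1−p) = −9p + 6.
Setting these equal: 3p = −9p + 6 ⇒ 12p = 6 ⇒ p = 1/2, and the value is (3)·(1/2) = 3/2.
For the receiver: with q = P(Forehand), equating Wide's and Body's payoffs gives 6q − 3 = −6q + 6 ⇒ q = 3/4.

3/2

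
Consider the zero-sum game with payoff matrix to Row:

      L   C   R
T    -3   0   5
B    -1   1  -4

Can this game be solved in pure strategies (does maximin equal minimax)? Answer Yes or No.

Row minima: T → -3, B → -4; maximin = -3.
Column maxima: L → -1, C → 1, R → 5; minimax = -1.
-3 ≠ -1, so no pure-strategy equilibrium exists.

No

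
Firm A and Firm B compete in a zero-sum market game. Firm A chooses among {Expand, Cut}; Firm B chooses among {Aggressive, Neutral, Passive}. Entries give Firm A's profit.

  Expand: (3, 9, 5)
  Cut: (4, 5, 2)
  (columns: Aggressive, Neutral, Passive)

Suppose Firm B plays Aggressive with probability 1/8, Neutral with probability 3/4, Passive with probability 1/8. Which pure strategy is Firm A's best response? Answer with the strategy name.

Expand

Expected payoff of Expand: (1/8)·3 + (3/4)·9 + (1/8)·5 = 31/4.
Expected payoff of Cut: (1/8)·4 + (3/4)·5 + (1/8)·2 = 9/2.
The largest is 31/4, so Firm A's best response is Expand.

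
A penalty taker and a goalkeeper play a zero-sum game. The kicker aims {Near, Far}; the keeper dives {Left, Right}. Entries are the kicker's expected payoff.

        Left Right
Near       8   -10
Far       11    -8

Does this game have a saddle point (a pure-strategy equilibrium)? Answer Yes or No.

Row minima: Near → -10, Far → -8; maximin = -8.
Column maxima: Left → 11, Right → -8; minimax = -8.
maximin = minimax = -8, so a saddle point exists.

Yes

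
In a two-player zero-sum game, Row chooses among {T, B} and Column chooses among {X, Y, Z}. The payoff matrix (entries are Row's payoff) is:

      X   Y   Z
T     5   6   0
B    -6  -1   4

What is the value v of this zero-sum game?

Row minima: T → 0, B → -6; maximin = 0.
Column maxima: X → 5, Y → 6, Z → 4; minimax = 4.
0 ≠ 4, so there is no saddle point; optimal play is mixed.
Y is strictly dominated by X (it gives Row strictly more in every row), so Column never plays it.
On the remaining 2×2 (T, B vs X, Z):
Let Row play T with probability p. Expected payoff against X: 5p + (-6)(1−p) = 11p − 6; against Z: 0p + 4(1−p) = −4p + 4.
Setting these equal: 11p − 6 = −4p + 4 ⇒ 15p = 10 ⇒ p = 2/3, and the value is (11)·(2/3) − 6 = 4/3.
For Column: with q = P(X), equating T's and B's payoffs gives 5q = −10q + 4 ⇒ q = 4/15.

4/3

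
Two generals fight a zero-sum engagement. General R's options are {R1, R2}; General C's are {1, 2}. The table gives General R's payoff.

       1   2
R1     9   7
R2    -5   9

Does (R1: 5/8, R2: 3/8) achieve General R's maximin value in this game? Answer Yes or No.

Against 1 this mix gives (5/8)·9 + (3/8)·(-5) = 15/4.
Against 2 this mix gives (5/8)·7 + (3/8)·9 = 31/4.
General C will play 1, holding General R to 15/4. Shifting weight toward the row that does better against 1 would raise this floor (the equalizing mix achieves 29/4 against both 1 and 2), so the proposed strategy is not optimal.

No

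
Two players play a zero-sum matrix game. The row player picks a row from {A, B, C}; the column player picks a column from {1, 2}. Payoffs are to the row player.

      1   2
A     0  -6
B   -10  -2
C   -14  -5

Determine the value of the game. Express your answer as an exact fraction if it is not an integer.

Row minima: A → -6, B → -10, C → -14; maximin = -6.
Column maxima: 1 → 0, 2 → -2; minimax = -2.
-6 ≠ -2, so there is no saddle point; optimal play is mixed.
C is strictly dominated by B, so the row player never plays it.
On the remaining 2×2 (A, B vs 1, 2):
Let the row player play A with probability p. Expected payoff against 1: 0p + (-10)(1−p) = 10p − 10; against 2: (-6)p + (-2)(1−p) = −4p − 2.
Setting these equal: 10p − 10 = −4p − 2 ⇒ 14p = 8 ⇒ p = 4/7, and the value is (10)·(4/7) − 10 = -30/7.
For the column player: with q = P(1), equating A's and B's payoffs gives 6q − 6 = −8q − 2 ⇒ q = 2/7.

-30/7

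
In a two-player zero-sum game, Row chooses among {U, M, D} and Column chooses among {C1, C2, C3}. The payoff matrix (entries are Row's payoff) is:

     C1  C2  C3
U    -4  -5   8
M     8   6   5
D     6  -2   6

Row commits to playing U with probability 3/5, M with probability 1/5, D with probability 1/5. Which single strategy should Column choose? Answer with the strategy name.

If Column plays C1, Row's expected payoff is (3/5)·(-4) + (1/5)·8 + (1/5)·6 = 2/5.
If Column plays C2, Row's expected payoff is (3/5)·(-5) + (1/5)·6 + (1/5)·(-2) = -11/5.
If Column plays C3, Row's expected payoff is (3/5)·8 + (1/5)·5 + (1/5)·6 = 7.
Column minimizes Row's payoff; the smallest is -11/5, so the best response is C2.

C2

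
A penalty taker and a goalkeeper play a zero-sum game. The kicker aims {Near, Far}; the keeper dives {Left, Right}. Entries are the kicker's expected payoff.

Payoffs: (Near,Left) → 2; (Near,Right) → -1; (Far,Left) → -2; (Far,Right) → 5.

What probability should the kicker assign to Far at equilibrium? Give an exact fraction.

Row minima: Near → -1, Far → -2; maximin = -1.
Column maxima: Left → 2, Right → 5; minimax = 2.
-1 ≠ 2, so there is no saddle point; optimal play is mixed.
Let the kicker play Near with probability p. Expected payoff against Left: 2p + (-2)(1−p) = 4p − 2; against Right: (-1)p + 5(1−p) = −6p + 5.
Setting these equal: 4p − 2 = −6p + 5 ⇒ 10p = 7 ⇒ p = 7/10, and the value is (4)·(7/10) − 2 = 4/5.
For the keeper: with q = P(Left), equating Near's and Far's payoffs gives 3q − 1 = −7q + 5 ⇒ q = 3/5.

3/10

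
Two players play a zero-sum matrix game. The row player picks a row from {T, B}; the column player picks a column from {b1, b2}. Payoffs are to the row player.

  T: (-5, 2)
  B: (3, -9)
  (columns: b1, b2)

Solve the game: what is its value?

-39/19

Row minima: T → -5, B → -9; maximin = -5.
Column maxima: b1 → 3, b2 → 2; minimax = 2.
-5 ≠ 2, so there is no saddle point; optimal play is mixed.
Let the row player play T with probability p. Expected payoff against b1: (-5)p + 3(1−p) = −8p + 3; against b2: 2p + (-9)(1−p) = 11p − 9.
Setting these equal: −8p + 3 = 11p − 9 ⇒ −19p = -12 ⇒ p = 12/19, and the value is (-8)·(12/19) + 3 = -39/19.
For the column player: with q = P(b1), equating T's and B's payoffs gives −7q + 2 = 12q − 9 ⇒ q = 11/19.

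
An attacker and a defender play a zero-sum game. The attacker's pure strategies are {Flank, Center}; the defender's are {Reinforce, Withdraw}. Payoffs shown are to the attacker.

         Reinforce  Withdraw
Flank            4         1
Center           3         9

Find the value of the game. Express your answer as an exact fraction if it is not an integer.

11/3

Row minima: Flank → 1, Center → 3; maximin = 3.
Column maxima: Reinforce → 4, Withdraw → 9; minimax = 4.
3 ≠ 4, so there is no saddle point; optimal play is mixed.
Let the attacker play Flank with probability p. Expected payoff against Reinforce: 4p + 3(1−p) = p + 3; against Withdraw: 1p + 9(1−p) = −8p + 9.
Setting these equal: p + 3 = −8p + 9 ⇒ 9p = 6 ⇒ p = 2/3, and the value is (1)·(2/3) + 3 = 11/3.
For the defender: with q = P(Reinforce), equating Flank's and Center's payoffs gives 3q + 1 = −6q + 9 ⇒ q = 8/9.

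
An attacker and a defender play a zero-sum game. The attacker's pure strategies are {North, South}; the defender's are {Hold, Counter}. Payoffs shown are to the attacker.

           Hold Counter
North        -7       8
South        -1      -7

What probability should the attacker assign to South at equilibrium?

Row minima: North → -7, South → -7; maximin = -7.
Column maxima: Hold → -1, Counter → 8; minimax = -1.
-7 ≠ -1, so there is no saddle point; optimal play is mixed.
Let the attacker play North with probability p. Expected payoff against Hold: (-7)p + (-1)(1−p) = −6p − 1; against Counter: 8p + (-7)(1−p) = 15p − 7.
Setting these equal: −6p − 1 = 15p − 7 ⇒ −21p = -6 ⇒ p = 2/7, and the value is (-6)·(2/7) − 1 = -19/7.
For the defender: with q = P(Hold), equating North's and South's payoffs gives −15q + 8 = 6q − 7 ⇒ q = 5/7.

5/7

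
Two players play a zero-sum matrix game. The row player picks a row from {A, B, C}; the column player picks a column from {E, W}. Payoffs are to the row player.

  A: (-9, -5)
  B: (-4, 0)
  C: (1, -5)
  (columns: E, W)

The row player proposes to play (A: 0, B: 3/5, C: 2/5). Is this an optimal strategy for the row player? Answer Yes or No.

Yes

Against E this mix gives (3/5)·(-4) + (2/5)·1 = -2.
Against W this mix gives (3/5)·0 + (2/5)·(-5) = -2.
All of the column player's active replies (E, W) yield -2, and no column does worse for the row player. The mix makes the column player indifferent and guarantees -2, so it is optimal.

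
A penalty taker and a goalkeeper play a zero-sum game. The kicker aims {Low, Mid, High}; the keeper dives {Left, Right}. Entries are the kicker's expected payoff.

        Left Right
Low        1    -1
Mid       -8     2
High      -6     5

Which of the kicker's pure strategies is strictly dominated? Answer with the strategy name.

High gives a strictly higher payoff than Mid against every column: -6 > -8, 5 > 2.
So Mid is strictly dominated and the kicker never plays it.

Mid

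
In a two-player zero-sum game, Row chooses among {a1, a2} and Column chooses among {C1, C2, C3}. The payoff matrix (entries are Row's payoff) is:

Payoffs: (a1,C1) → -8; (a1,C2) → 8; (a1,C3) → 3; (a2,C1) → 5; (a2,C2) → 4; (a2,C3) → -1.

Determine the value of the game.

Row minima: a1 → -8, a2 → -1; maximin = -1.
Column maxima: C1 → 5, C2 → 8, C3 → 3; minimax = 3.
-1 ≠ 3, so there is no saddle point; optimal play is mixed.
C2 is strictly dominated by C3 (it gives Row strictly more in every row), so Column never plays it.
On the remaining 2×2 (a1, a2 vs C1, C3):
Let Row play a1 with probability p. Expected payoff against C1: (-8)p + 5(1−p) = −13p + 5; against C3: 3p + (-1)(1−p) = 4p − 1.
Setting these equal: −13p + 5 = 4p − 1 ⇒ −17p = -6 ⇒ p = 6/17, and the value is (-13)·(6/17) + 5 = 7/17.
For Column: with q = P(C1), equating a1's and a2's payoffs gives −11q + 3 = 6q − 1 ⇒ q = 4/17.

7/17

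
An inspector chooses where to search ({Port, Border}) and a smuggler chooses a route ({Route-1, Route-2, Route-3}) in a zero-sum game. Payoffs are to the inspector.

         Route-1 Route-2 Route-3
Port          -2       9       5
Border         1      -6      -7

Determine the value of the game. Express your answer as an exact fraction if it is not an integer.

Row minima: Port → -2, Border → -7; maximin = -2.
Column maxima: Route-1 → 1, Route-2 → 9, Route-3 → 5; minimax = 1.
-2 ≠ 1, so there is no saddle point; optimal play is mixed.
Route-2 is strictly dominated by Route-3 (it gives the inspector strictly more in every row), so the smuggler never plays it.
On the remaining 2×2 (Port, Border vs Route-1, Route-3):
Let the inspector play Port with probability p. Expected payoff against Route-1: (-2)p + 1(1−p) = −3p + 1; against Route-3: 5p + (-7)(1−p) = 12p − 7.
Setting these equal: −3p + 1 = 12p − 7 ⇒ −15p = -8 ⇒ p = 8/15, and the value is (-3)·(8/15) + 1 = -3/5.
For the smuggler: with q = P(Route-1), equating Port's and Border's payoffs gives −7q + 5 = 8q − 7 ⇒ q = 4/5.

-3/5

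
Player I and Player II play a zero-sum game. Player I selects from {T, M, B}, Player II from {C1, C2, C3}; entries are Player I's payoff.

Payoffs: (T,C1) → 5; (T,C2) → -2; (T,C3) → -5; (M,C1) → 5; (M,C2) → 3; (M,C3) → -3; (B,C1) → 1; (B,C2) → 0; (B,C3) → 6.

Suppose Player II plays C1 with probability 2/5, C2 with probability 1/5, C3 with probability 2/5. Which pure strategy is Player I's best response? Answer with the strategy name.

B

Expected payoff of T: (2/5)·5 + (1/5)·(-2) + (2/5)·(-5) = -2/5.
Expected payoff of M: (2/5)·5 + (1/5)·3 + (2/5)·(-3) = 7/5.
Expected payoff of B: (2/5)·1 + (1/5)·0 + (2/5)·6 = 14/5.
The largest is 14/5, so Player I's best response is B.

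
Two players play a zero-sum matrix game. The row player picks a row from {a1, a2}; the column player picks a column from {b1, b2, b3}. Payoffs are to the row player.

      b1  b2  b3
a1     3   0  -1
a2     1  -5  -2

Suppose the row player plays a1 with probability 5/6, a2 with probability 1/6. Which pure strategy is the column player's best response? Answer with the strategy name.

If the column player plays b1, the row player's expected payoff is (5/6)·3 + (1/6)·1 = 8/3.
If the column player plays b2, the row player's expected payoff is (5/6)·0 + (1/6)·(-5) = -5/6.
If the column player plays b3, the row player's expected payoff is (5/6)·(-1) + (1/6)·(-2) = -7/6.
The column player minimizes the row player's payoff; the smallest is -7/6, so the best response is b3.

b3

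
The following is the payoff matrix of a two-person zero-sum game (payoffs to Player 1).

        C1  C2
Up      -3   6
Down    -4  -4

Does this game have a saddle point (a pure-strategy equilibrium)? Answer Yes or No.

Yes

Row minima: Up → -3, Down → -4; maximin = -3.
Column maxima: C1 → -3, C2 → 6; minimax = -3.
maximin = minimax = -3, so a saddle point exists.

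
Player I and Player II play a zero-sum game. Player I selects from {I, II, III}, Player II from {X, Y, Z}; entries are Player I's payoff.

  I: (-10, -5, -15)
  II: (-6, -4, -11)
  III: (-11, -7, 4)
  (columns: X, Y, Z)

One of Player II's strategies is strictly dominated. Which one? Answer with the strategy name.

Y

X holds Player I's payoff strictly below Y in every row: -10 < -5, -6 < -4, -11 < -7.
So Y is strictly dominated for Player II.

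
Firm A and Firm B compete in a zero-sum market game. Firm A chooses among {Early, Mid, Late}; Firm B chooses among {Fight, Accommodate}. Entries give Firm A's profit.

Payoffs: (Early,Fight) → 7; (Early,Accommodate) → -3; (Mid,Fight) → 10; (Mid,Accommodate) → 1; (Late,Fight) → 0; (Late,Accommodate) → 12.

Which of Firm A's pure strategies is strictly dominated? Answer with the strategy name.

Early

Mid gives a strictly higher payoff than Early against every column: 10 > 7, 1 > -3.
So Early is strictly dominated and Firm A never plays it.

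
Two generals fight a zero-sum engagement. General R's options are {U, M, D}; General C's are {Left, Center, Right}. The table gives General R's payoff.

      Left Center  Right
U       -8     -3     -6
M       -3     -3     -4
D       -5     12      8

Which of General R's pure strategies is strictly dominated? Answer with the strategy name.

D gives a strictly higher payoff than U against every column: -5 > -8, 12 > -3, 8 > -6.
So U is strictly dominated and General R never plays it.

U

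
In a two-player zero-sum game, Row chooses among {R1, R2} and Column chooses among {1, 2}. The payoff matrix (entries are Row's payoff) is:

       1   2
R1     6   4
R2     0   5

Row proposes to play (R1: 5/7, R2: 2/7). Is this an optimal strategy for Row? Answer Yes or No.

Against 1 this mix gives (5/7)·6 + (2/7)·0 = 30/7.
Against 2 this mix gives (5/7)·4 + (2/7)·5 = 30/7.
All of Column's active replies (1, 2) yield 30/7, and no column does worse for Row. The mix makes Column indifferent and guarantees 30/7, so it is optimal.

Yes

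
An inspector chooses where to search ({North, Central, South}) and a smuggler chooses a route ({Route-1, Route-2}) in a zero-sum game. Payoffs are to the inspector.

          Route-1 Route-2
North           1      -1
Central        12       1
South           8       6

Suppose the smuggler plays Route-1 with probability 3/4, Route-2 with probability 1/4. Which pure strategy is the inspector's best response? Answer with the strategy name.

Expected payoff of North: (3/4)·1 + (1/4)·(-1) = 1/2.
Expected payoff of Central: (3/4)·12 + (1/4)·1 = 37/4.
Expected payoff of South: (3/4)·8 + (1/4)·6 = 15/2.
The largest is 37/4, so the inspector's best response is Central.

Central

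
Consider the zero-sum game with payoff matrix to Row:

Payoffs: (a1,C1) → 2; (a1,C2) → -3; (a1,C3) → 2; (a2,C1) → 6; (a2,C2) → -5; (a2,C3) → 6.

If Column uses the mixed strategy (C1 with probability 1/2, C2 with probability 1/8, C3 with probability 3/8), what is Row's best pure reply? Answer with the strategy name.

Expected payoff of a1: (1/2)·2 + (1/8)·(-3) + (3/8)·2 = 11/8.
Expected payoff of a2: (1/2)·6 + (1/8)·(-5) + (3/8)·6 = 37/8.
The largest is 37/8, so Row's best response is a2.

a2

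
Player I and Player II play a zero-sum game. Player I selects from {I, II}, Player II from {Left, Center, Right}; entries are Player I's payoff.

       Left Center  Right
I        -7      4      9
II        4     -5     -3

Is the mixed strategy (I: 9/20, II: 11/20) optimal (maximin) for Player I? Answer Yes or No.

Yes

Against Left this mix gives (9/20)·(-7) + (11/20)·4 = -19/20.
Against Center this mix gives (9/20)·4 + (11/20)·(-5) = -19/20.
Against Right this mix gives (9/20)·9 + (11/20)·(-3) = 12/5.
All of Player II's active replies (Left, Center) yield -19/20, and no column does worse for Player I. The mix makes Player II indifferent and guarantees -19/20, so it is optimal.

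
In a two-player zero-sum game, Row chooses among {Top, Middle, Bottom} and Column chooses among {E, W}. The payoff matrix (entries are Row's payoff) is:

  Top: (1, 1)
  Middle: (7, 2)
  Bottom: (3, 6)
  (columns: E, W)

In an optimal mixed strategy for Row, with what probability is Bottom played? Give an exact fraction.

Row minima: Top → 1, Middle → 2, Bottom → 3; maximin = 3.
Column maxima: E → 7, W → 6; minimax = 6.
3 ≠ 6, so there is no saddle point; optimal play is mixed.
Top is strictly dominated by Middle, so Row never plays it.
On the remaining 2×2 (Middle, Bottom vs E, W):
Let Row play Middle with probability p. Expected payoff against E: 7p + 3(1−p) = 4p + 3; against W: 2p + 6(1−p) = −4p + 6.
Setting these equal: 4p + 3 = −4p + 6 ⇒ 8p = 3 ⇒ p = 3/8, and the value is (4)·(3/8) + 3 = 9/2.
For Column: with q = P(E), equating Middle's and Bottom's payoffs gives 5q + 2 = −3q + 6 ⇒ q = 1/2.

5/8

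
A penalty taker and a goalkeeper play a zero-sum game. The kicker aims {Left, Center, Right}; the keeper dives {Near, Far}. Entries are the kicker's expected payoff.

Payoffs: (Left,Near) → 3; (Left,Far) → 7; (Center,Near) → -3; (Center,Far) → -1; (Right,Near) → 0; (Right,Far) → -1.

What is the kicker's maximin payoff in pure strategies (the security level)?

3

Row minima: Left → 3, Center → -3, Right → -1.
The best of these is 3.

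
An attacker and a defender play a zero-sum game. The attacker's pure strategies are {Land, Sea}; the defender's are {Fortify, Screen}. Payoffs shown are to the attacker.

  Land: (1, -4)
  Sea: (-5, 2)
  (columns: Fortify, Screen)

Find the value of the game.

Row minima: Land → -4, Sea → -5; maximin = -4.
Column maxima: Fortify → 1, Screen → 2; minimax = 1.
-4 ≠ 1, so there is no saddle point; optimal play is mixed.
Let the attacker play Land with probability p. Expected payoff against Fortify: 1p + (-5)(1−p) = 6p − 5; against Screen: (-4)p + 2(1−p) = −6p + 2.
Setting these equal: 6p − 5 = −6p + 2 ⇒ 12p = 7 ⇒ p = 7/12, and the value is (6)·(7/12) − 5 = -3/2.
For the defender: with q = P(Fortify), equating Land's and Sea's payoffs gives 5q − 4 = −7q + 2 ⇒ q = 1/2.

-3/2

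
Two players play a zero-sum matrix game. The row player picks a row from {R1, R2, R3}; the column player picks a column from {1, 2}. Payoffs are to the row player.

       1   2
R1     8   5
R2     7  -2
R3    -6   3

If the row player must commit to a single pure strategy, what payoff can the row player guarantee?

Row minima: R1 → 5, R2 → -2, R3 → -6.
The best of these is 5.

5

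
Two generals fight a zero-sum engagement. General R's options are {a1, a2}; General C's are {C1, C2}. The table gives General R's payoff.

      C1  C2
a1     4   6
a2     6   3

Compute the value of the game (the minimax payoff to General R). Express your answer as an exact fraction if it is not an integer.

Row minima: a1 → 4, a2 → 3; maximin = 4.
Column maxima: C1 → 6, C2 → 6; minimax = 6.
4 ≠ 6, so there is no saddle point; optimal play is mixed.
Let General R play a1 with probability p. Expected payoff against C1: 4p + 6(1−p) = −2p + 6; against C2: 6p + 3(1−p) = 3p + 3.
Setting these equal: −2p + 6 = 3p + 3 ⇒ −5p = -3 ⇒ p = 3/5, and the value is (-2)·(3/5) + 6 = 24/5.
For General C: with q = P(C1), equating a1's and a2's payoffs gives −2q + 6 = 3q + 3 ⇒ q = 3/5.

24/5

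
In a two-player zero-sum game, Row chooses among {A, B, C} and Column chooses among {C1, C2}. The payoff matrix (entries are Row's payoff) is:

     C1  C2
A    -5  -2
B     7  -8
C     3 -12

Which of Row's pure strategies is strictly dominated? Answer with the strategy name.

B gives a strictly higher payoff than C against every column: 7 > 3, -8 > -12.
So C is strictly dominated and Row never plays it.

C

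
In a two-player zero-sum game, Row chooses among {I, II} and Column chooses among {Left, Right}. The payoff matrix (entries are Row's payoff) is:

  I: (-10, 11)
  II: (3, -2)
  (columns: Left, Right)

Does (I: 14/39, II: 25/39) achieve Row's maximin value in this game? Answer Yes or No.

No

Against Left this mix gives (14/39)·(-10) + (25/39)·3 = -5/3.
Against Right this mix gives (14/39)·11 + (25/39)·(-2) = 8/3.
Column will play Left, holding Row to -5/3. Shifting weight toward the row that does better against Left would raise this floor (the equalizing mix achieves 1/2 against both Left and Right), so the proposed strategy is not optimal.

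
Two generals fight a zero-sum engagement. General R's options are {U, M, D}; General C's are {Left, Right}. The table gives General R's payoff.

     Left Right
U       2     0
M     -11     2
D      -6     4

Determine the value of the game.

Row minima: U → 0, M → -11, D → -6; maximin = 0.
Column maxima: Left → 2, Right → 4; minimax = 2.
0 ≠ 2, so there is no saddle point; optimal play is mixed.
M is strictly dominated by D, so General R never plays it.
On the remaining 2×2 (U, D vs Left, Right):
Let General R play U with probability p. Expected payoff against Left: 2p + (-6)(1−p) = 8p − 6; against Right: 0p + 4(1−p) = −4p + 4.
Setting these equal: 8p − 6 = −4p + 4 ⇒ 12p = 10 ⇒ p = 5/6, and the value is (8)·(5/6) − 6 = 2/3.
For General C: with q = P(Left), equating U's and D's payoffs gives 2q = −10q + 4 ⇒ q = 1/3.

2/3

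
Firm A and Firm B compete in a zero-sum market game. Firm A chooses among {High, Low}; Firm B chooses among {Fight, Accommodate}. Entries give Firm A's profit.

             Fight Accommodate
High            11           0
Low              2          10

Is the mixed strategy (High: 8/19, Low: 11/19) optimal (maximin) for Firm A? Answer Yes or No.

Against Fight this mix gives (8/19)·11 + (11/19)·2 = 110/19.
Against Accommodate this mix gives (8/19)·0 + (11/19)·10 = 110/19.
All of Firm B's active replies (Fight, Accommodate) yield 110/19, and no column does worse for Firm A. The mix makes Firm B indifferent and guarantees 110/19, so it is optimal.

Yes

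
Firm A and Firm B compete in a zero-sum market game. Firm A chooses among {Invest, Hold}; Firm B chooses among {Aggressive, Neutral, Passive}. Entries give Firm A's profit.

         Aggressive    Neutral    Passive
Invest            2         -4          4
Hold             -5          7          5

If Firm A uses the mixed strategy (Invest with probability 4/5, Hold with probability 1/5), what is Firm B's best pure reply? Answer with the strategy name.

Neutral

If Firm B plays Aggressive, Firm A's expected payoff is (4/5)·2 + (1/5)·(-5) = 3/5.
If Firm B plays Neutral, Firm A's expected payoff is (4/5)·(-4) + (1/5)·7 = -9/5.
If Firm B plays Passive, Firm A's expected payoff is (4/5)·4 + (1/5)·5 = 21/5.
Firm B minimizes Firm A's payoff; the smallest is -9/5, so the best response is Neutral.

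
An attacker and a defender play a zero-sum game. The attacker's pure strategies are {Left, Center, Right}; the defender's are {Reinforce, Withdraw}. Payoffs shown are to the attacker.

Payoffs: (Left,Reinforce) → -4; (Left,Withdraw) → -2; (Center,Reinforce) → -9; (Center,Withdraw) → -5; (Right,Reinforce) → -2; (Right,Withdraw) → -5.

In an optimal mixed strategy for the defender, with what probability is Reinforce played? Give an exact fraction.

Row minima: Left → -4, Center → -9, Right → -5; maximin = -4.
Column maxima: Reinforce → -2, Withdraw → -2; minimax = -2.
-4 ≠ -2, so there is no saddle point; optimal play is mixed.
Center is strictly dominated by Left, so the attacker never plays it.
On the remaining 2×2 (Left, Right vs Reinforce, Withdraw):
Let the attacker play Left with probability p. Expected payoff against Reinforce: (-4)p + (-2)(1−p) = −2p − 2; against Withdraw: (-2)p + (-5)(1−p) = 3p − 5.
Setting these equal: −2p − 2 = 3p − 5 ⇒ −5p = -3 ⇒ p = 3/5, and the value is (-2)·(3/5) − 2 = -16/5.
For the defender: with q = P(Reinforce), equating Left's and Right's payoffs gives −2q − 2 = 3q − 5 ⇒ q = 3/5.

3/5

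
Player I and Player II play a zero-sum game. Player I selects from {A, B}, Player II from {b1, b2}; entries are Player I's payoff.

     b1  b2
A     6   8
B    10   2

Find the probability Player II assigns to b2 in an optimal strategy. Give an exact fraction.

2/5

Row minima: A → 6, B → 2; maximin = 6.
Column maxima: b1 → 10, b2 → 8; minimax = 8.
6 ≠ 8, so there is no saddle point; optimal play is mixed.
Let Player I play A with probability p. Expected payoff against b1: 6p + 10(1−p) = −4p + 10; against b2: 8p + 2(1−p) = 6p + 2.
Setting these equal: −4p + 10 = 6p + 2 ⇒ −10p = -8 ⇒ p = 4/5, and the value is (-4)·(4/5) + 10 = 34/5.
For Player II: with q = P(b1), equating A's and B's payoffs gives −2q + 8 = 8q + 2 ⇒ q = 3/5.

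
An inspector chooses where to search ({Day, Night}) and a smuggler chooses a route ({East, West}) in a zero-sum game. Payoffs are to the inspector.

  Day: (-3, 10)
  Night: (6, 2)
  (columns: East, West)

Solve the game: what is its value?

66/17

Row minima: Day → -3, Night → 2; maximin = 2.
Column maxima: East → 6, West → 10; minimax = 6.
2 ≠ 6, so there is no saddle point; optimal play is mixed.
Let the inspector play Day with probability p. Expected payoff against East: (-3)p + 6(1−p) = −9p + 6; against West: 10p + 2(1−p) = 8p + 2.
Setting these equal: −9p + 6 = 8p + 2 ⇒ −17p = -4 ⇒ p = 4/17, and the value is (-9)·(4/17) + 6 = 66/17.
For the smuggler: with q = P(East), equating Day's and Night's payoffs gives −13q + 10 = 4q + 2 ⇒ q = 8/17.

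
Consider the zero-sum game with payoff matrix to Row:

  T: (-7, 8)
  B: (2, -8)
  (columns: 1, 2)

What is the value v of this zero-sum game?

Row minima: T → -7, B → -8; maximin = -7.
Column maxima: 1 → 2, 2 → 8; minimax = 2.
-7 ≠ 2, so there is no saddle point; optimal play is mixed.
Let Row play T with probability p. Expected payoff against 1: (-7)p + 2(1−p) = −9p + 2; against 2: 8p + (-8)(1−p) = 16p − 8.
Setting these equal: −9p + 2 = 16p − 8 ⇒ −25p = -10 ⇒ p = 2/5, and the value is (-9)·(2/5) + 2 = -8/5.
For Column: with q = P(1), equating T's and B's payoffs gives −15q + 8 = 10q − 8 ⇒ q = 16/25.

-8/5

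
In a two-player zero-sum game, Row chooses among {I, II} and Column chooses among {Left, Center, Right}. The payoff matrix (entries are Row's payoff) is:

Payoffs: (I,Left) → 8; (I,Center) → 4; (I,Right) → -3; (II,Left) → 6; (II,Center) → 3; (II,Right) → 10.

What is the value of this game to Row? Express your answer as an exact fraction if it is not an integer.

7/2

Row minima: I → -3, II → 3; maximin = 3.
Column maxima: Left → 8, Center → 4, Right → 10; minimax = 4.
3 ≠ 4, so there is no saddle point; optimal play is mixed.
Left is strictly dominated by Center (it gives Row strictly more in every row), so Column never plays it.
On the remaining 2×2 (I, II vs Center, Right):
Let Row play I with probability p. Expected payoff against Center: 4p + 3(1−p) = p + 3; against Right: (-3)p + 10(1−p) = −13p + 10.
Setting these equal: p + 3 = −13p + 10 ⇒ 14p = 7 ⇒ p = 1/2, and the value is (1)·(1/2) + 3 = 7/2.
For Column: with q = P(Center), equating I's and II's payoffs gives 7q − 3 = −7q + 10 ⇒ q = 13/14.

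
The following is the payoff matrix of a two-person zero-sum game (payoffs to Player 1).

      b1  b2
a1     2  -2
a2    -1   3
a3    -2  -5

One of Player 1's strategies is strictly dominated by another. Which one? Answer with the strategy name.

a1 gives a strictly higher payoff than a3 against every column: 2 > -2, -2 > -5.
So a3 is strictly dominated and Player 1 never plays it.

a3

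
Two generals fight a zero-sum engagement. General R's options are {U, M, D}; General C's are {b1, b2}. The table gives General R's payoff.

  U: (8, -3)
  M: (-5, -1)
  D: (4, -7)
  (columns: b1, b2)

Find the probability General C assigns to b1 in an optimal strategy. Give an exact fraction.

Row minima: U → -3, M → -5, D → -7; maximin = -3.
Column maxima: b1 → 8, b2 → -1; minimax = -1.
-3 ≠ -1, so there is no saddle point; optimal play is mixed.
D is strictly dominated by U, so General R never plays it.
On the remaining 2×2 (U, M vs b1, b2):
Let General R play U with probability p. Expected payoff against b1: 8p + (-5)(1−p) = 13p − 5; against b2: (-3)p + (-1)(1−p) = −2p − 1.
Setting these equal: 13p − 5 = −2p − 1 ⇒ 15p = 4 ⇒ p = 4/15, and the value is (13)·(4/15) − 5 = -23/15.
For General C: with q = P(b1), equating U's and M's payoffs gives 11q − 3 = −4q − 1 ⇒ q = 2/15.

2/15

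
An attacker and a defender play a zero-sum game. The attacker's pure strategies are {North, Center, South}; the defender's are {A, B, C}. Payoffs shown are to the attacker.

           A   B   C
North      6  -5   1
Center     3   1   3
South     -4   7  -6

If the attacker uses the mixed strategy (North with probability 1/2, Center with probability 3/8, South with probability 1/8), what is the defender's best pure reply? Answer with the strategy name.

B

If the defender plays A, the attacker's expected payoff is (1/2)·6 + (3/8)·3 + (1/8)·(-4) = 29/8.
If the defender plays B, the attacker's expected payoff is (1/2)·(-5) + (3/8)·1 + (1/8)·7 = -5/4.
If the defender plays C, the attacker's expected payoff is (1/2)·1 + (3/8)·3 + (1/8)·(-6) = 7/8.
The defender minimizes the attacker's payoff; the smallest is -5/4, so the best response is B.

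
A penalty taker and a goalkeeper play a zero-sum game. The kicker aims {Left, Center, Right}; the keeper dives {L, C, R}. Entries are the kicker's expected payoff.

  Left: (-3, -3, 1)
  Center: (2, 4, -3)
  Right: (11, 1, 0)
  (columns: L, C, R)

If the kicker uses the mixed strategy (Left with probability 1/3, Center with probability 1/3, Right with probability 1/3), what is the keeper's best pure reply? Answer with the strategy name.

R

If the keeper plays L, the kicker's expected payoff is (1/3)·(-3) + (1/3)·2 + (1/3)·11 = 10/3.
If the keeper plays C, the kicker's expected payoff is (1/3)·(-3) + (1/3)·4 + (1/3)·1 = 2/3.
If the keeper plays R, the kicker's expected payoff is (1/3)·1 + (1/3)·(-3) + (1/3)·0 = -2/3.
The keeper minimizes the kicker's payoff; the smallest is -2/3, so the best response is R.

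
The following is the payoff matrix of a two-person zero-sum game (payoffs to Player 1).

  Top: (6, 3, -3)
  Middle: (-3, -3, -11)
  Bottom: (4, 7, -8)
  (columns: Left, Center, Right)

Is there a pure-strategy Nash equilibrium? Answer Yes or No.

Row minima: Top → -3, Middle → -11, Bottom → -8; maximin = -3.
Column maxima: Left → 6, Center → 7, Right → -3; minimax = -3.
maximin = minimax = -3, so a saddle point exists.

Yes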